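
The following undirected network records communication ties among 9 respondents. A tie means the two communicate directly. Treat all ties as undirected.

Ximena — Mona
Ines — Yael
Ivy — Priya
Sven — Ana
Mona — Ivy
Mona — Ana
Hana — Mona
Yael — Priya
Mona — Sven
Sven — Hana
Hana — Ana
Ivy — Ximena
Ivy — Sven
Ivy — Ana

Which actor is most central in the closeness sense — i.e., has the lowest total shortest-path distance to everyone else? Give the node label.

Farness (sum of distances to all others) for each node — Ana:15, Hana:19, Ines:27, Ivy:12, Mona:14, Priya:15, Sven:15, Ximena:17, Yael:20.
The smallest farness is 12, for Ivy, so Ivy has the highest closeness.

Ivy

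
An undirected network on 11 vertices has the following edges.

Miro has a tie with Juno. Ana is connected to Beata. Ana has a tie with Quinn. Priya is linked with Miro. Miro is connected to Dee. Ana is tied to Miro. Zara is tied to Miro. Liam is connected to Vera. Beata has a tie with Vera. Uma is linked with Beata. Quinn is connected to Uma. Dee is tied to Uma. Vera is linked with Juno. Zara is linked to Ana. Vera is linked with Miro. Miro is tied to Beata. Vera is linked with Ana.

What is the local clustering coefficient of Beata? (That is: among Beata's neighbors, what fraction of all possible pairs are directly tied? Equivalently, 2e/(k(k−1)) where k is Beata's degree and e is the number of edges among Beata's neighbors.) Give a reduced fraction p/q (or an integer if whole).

Beata's neighbors: Ana, Miro, Uma, and Vera (k = 4).
Possible neighbor pairs: C(4,2) = 6. Edges among them: Ana–Miro, Ana–Vera, Miro–Vera → e = 3.
Clustering(Beata) = 3/6 = 1/2.

1/2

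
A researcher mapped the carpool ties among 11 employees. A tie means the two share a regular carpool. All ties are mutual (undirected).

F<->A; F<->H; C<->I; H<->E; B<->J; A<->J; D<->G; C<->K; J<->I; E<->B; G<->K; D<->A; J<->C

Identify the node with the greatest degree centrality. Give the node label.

J

Degrees — A:3, B:2, C:3, D:2, E:2, F:2, G:2, H:2, I:2, J:4, K:2.
The maximum is 4, attained only by J.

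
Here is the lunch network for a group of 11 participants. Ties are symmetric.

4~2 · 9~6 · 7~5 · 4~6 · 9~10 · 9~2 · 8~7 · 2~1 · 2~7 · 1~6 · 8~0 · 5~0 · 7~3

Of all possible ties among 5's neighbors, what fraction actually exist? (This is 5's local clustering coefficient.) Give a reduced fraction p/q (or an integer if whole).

0

5's neighbors: 0 and 7 (k = 2).
Possible neighbor pairs: C(2,2) = 1. Edges among them: none → e = 0.
Clustering(5) = 0/1.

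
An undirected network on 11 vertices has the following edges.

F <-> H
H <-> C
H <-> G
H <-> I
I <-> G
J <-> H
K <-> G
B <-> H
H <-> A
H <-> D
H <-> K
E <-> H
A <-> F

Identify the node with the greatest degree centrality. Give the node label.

H

Degrees — A:2, B:1, C:1, D:1, E:1, F:2, G:3, H:10, I:2, J:1, K:2.
The maximum is 10, attained only by H.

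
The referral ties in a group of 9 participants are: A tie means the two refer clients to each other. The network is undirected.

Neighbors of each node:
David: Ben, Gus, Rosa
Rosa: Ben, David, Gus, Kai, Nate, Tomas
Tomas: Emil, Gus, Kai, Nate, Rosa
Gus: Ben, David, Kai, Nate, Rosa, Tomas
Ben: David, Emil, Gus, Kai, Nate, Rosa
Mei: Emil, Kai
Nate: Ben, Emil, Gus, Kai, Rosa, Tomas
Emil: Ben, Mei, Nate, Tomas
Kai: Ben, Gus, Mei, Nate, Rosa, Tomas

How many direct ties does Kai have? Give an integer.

Kai is directly tied to Ben, Gus, Mei, Nate, Rosa, and Tomas. That is 6 neighbors, so the degree of Kai is 6.

6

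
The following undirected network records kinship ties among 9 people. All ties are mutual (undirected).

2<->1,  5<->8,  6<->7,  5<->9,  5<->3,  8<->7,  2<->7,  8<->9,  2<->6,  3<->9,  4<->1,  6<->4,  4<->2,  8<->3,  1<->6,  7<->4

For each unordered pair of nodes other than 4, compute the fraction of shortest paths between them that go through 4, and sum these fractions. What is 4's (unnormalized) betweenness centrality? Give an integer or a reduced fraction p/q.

5/3

Pairs whose geodesics pass through 4 — 9–1: 1/3; 8–1: 1/3; 3–1: 1/3; 5–1: 1/3; 7–1: 1/3.
All other pairs contribute 0.
Summing the contributions gives betweenness(4) = 5/3.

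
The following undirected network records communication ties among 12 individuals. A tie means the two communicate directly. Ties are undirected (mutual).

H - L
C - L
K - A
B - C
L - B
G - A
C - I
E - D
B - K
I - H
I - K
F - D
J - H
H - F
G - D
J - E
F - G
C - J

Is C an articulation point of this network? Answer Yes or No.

No

Even without C, every remaining node can still reach every other (the residual graph is connected), so C is not a cut vertex.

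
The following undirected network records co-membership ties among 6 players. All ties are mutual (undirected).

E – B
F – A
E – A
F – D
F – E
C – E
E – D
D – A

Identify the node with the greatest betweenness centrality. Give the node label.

E

Unnormalized betweenness of each node: A:0, B:0, C:0, D:0, E:7, F:0.
E has the largest value, 7, making it the main broker — the node through which the most shortest paths run.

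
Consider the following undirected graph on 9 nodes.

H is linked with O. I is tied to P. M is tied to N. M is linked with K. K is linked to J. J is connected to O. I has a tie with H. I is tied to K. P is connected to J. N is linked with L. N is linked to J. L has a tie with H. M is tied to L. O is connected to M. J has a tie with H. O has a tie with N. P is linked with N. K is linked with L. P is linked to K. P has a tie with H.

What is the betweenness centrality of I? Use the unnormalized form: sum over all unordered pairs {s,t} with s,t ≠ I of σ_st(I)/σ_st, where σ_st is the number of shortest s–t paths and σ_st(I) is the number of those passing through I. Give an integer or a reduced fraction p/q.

1/4

Pairs whose geodesics pass through I — K–H: 1/4.
All other pairs contribute 0.
Summing the contributions gives betweenness(I) = 1/4.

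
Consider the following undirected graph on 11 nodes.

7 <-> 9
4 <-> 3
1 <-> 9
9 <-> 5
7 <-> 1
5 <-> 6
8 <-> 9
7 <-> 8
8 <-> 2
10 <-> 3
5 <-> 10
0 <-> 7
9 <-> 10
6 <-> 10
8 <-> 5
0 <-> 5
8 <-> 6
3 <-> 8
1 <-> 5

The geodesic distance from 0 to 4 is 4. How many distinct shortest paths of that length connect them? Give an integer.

The shortest distance is 4. The length-4 paths are: 0–5–10–3–4; 0–7–8–3–4; 0–5–8–3–4.
That gives 3 distinct shortest paths.

3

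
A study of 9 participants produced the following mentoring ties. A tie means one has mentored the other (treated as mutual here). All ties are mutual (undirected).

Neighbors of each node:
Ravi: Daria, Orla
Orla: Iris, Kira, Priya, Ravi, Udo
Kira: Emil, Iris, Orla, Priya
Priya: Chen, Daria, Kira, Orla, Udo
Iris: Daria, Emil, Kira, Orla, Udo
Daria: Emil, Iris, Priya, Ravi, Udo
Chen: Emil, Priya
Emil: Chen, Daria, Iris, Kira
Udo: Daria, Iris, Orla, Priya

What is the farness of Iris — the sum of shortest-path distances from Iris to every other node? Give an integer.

Distances from Iris: Chen:2, Daria:1, Emil:1, Kira:1, Orla:1, Priya:2, Ravi:2, Udo:1.
Sum = 2 + 1 + 1 + 1 + 1 + 2 + 2 + 1 = 11.

11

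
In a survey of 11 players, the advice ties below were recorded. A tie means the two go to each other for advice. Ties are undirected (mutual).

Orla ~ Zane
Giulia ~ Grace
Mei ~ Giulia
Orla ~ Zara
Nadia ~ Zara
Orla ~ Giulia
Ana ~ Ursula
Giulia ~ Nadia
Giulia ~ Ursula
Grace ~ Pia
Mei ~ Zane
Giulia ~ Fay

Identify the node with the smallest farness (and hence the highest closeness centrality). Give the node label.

Giulia

Farness (sum of distances to all others) for each node — Ana:30, Fay:23, Giulia:14, Grace:21, Mei:21, Nadia:21, Orla:19, Pia:30, Ursula:21, Zane:26, Zara:26.
The smallest farness is 14, for Giulia, so Giulia has the highest closeness.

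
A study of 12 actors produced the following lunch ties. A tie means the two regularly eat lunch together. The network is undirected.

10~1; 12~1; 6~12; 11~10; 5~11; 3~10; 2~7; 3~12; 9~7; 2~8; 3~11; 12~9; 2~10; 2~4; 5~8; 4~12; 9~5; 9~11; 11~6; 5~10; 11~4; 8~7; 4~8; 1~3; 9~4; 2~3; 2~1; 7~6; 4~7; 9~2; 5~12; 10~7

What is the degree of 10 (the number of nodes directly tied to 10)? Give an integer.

10 is directly tied to 1, 2, 3, 5, 7, and 11. That is 6 neighbors, so the degree of 10 is 6.

6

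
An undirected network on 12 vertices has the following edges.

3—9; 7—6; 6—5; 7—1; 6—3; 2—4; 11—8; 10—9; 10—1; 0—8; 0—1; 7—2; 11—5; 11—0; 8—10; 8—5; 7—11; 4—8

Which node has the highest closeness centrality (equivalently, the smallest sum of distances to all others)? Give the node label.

8

Farness (sum of distances to all others) for each node — 0:24, 1:22, 2:26, 3:28, 4:25, 5:22, 6:22, 7:19, 8:18, 9:27, 10:21, 11:20.
The smallest farness is 18, for 8, so 8 has the highest closeness.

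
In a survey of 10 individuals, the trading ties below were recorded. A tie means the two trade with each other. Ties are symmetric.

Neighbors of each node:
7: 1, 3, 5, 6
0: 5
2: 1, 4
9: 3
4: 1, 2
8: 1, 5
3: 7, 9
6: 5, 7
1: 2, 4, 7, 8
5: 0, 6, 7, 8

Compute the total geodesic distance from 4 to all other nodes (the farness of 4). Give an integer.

23

Distances from 4: 0:4, 1:1, 2:1, 3:3, 5:3, 6:3, 7:2, 8:2, 9:4.
Sum = 4 + 1 + 1 + 3 + 3 + 3 + 2 + 2 + 4 = 23.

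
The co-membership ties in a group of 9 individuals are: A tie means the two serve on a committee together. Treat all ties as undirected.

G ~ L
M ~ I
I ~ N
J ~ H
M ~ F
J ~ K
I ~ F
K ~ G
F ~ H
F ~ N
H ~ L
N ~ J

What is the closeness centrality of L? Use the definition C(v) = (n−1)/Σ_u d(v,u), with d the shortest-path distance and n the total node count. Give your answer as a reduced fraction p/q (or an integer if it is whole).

Distances from L: F:2, G:1, H:1, I:3, J:2, K:2, M:3, N:3. Sum = 17.
n = 9, so closeness = 8/17.

8/17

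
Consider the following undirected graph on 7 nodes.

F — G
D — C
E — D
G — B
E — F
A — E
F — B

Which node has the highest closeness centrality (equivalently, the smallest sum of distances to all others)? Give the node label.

Farness (sum of distances to all others) for each node — A:14, B:14, C:17, D:12, E:9, F:10, G:14.
The smallest farness is 9, for E, so E has the highest closeness.

E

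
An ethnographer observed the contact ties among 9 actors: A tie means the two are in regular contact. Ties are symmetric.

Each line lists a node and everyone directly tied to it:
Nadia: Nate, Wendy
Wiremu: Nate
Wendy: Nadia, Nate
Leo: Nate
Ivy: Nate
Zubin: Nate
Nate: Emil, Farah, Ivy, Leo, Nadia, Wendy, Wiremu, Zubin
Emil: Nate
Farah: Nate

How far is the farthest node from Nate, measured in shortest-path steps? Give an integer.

1

Distances from Nate: Emil:1, Farah:1, Ivy:1, Leo:1, Nadia:1, Wendy:1, Wiremu:1, Zubin:1.
The largest is 1 (to Leo, Nadia, Wiremu, Ivy, Wendy, Zubin, Farah, and Emil), so the eccentricity of Nate is 1.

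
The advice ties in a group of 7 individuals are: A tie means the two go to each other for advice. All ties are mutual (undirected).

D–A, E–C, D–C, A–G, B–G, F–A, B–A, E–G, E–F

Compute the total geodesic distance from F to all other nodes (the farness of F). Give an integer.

10

Distances from F: A:1, B:2, C:2, D:2, E:1, G:2.
Sum = 1 + 2 + 2 + 2 + 1 + 2 = 10.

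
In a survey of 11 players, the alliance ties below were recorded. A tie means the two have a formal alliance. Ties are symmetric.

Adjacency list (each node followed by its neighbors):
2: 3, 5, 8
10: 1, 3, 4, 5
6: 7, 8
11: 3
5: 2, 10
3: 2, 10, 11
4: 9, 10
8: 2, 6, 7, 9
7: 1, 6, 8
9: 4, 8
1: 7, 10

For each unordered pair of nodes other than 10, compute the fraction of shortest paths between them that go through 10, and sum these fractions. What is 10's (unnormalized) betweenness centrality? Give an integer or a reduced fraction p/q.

40/3

Pairs whose geodesics pass through 10 — 7–5: 1/2; 7–3: 1/2; 7–4: 1/2; 7–11: 1/2; 9–1: 1/2; 9–5: 1/2; 9–3: 1/2; 9–11: 1/2; 1–5: 1; 1–3: 1; 1–4: 1; 1–2: 2/3; 1–11: 1; 5–3: 1/2 … (+5 more pairs).
All other pairs contribute 0.
Summing the contributions gives betweenness(10) = 40/3.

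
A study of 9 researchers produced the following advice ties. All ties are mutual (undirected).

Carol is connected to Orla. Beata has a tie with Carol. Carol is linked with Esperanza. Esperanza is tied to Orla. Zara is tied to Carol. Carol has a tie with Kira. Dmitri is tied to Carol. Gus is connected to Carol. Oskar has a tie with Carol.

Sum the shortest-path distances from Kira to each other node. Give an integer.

15

Distances from Kira: Beata:2, Carol:1, Dmitri:2, Esperanza:2, Gus:2, Orla:2, Oskar:2, Zara:2.
Sum = 2 + 1 + 2 + 2 + 2 + 2 + 2 + 2 = 15.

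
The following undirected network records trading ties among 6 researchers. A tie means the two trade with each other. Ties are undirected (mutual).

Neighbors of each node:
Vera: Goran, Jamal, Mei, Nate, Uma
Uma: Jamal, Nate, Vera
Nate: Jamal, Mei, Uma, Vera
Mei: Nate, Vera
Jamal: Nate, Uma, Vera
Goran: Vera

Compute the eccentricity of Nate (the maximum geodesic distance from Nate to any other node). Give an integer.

Distances from Nate: Goran:2, Jamal:1, Mei:1, Uma:1, Vera:1.
The largest is 2 (to Goran), so the eccentricity of Nate is 2.

2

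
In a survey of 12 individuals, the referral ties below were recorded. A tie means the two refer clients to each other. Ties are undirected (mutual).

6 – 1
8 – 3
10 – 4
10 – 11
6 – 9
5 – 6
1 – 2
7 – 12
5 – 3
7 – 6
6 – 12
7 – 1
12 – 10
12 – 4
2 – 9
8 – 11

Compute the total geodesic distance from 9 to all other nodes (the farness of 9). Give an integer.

27

Distances from 9: 1:2, 2:1, 3:3, 4:3, 5:2, 6:1, 7:2, 8:4, 10:3, 11:4, 12:2.
Sum = 2 + 1 + 3 + 3 + 2 + 1 + 2 + 4 + 3 + 4 + 2 = 27.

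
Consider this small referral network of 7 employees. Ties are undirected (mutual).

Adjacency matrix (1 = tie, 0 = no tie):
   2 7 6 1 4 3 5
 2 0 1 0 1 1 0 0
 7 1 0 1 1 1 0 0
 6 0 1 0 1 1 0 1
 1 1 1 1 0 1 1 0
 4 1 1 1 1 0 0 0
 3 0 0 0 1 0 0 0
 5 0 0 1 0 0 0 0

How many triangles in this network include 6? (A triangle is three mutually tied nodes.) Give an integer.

3

6's neighbors: 1, 4, 5, and 7.
Neighbor pairs that are themselves tied: 6–1–4; 6–1–7; 6–4–7. Each forms one triangle with 6, for 3 in total.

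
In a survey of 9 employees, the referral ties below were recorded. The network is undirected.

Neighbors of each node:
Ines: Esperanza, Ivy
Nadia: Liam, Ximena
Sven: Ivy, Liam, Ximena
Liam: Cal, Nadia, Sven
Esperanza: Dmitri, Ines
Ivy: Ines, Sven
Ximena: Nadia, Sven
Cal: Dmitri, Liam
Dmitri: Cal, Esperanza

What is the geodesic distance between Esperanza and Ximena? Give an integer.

4

One shortest route is Esperanza – Ines – Ivy – Sven – Ximena, which uses 4 edges, and at distance 3 from Esperanza we only reach {Liam, Sven}, which does not include Ximena. So d(Esperanza,Ximena) = 4.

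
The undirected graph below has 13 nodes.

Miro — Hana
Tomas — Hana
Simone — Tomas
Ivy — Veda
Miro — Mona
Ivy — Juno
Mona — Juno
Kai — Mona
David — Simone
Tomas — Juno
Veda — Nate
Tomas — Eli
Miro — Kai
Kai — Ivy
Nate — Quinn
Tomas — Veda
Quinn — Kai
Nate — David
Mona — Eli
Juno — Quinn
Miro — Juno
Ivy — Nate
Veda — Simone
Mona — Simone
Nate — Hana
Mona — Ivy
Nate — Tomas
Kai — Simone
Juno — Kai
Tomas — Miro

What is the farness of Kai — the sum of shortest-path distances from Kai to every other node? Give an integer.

18

Distances from Kai: David:2, Eli:2, Hana:2, Ivy:1, Juno:1, Miro:1, Mona:1, Nate:2, Quinn:1, Simone:1, Tomas:2, Veda:2.
Sum = 2 + 2 + 2 + 1 + 1 + 1 + 1 + 2 + 1 + 1 + 2 + 2 = 18.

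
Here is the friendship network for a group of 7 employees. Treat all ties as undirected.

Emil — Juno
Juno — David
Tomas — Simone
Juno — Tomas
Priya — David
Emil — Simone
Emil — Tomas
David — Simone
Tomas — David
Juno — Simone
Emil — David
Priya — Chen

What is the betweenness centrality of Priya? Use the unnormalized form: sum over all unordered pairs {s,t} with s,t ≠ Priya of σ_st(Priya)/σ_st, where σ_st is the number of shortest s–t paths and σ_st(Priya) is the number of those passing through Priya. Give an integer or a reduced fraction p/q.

Pairs whose geodesics pass through Priya — Chen–Juno: 1; Chen–Simone: 1; Chen–Emil: 1; Chen–Tomas: 1; Chen–David: 1.
All other pairs contribute 0.
Summing the contributions gives betweenness(Priya) = 5.

5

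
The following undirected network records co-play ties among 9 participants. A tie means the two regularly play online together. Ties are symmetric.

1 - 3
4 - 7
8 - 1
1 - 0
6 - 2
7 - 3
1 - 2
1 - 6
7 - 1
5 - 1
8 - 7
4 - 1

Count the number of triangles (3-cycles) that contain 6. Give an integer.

6's neighbors: 1 and 2.
Neighbor pairs that are themselves tied: 6–1–2. Each forms one triangle with 6, for 1 in total.

1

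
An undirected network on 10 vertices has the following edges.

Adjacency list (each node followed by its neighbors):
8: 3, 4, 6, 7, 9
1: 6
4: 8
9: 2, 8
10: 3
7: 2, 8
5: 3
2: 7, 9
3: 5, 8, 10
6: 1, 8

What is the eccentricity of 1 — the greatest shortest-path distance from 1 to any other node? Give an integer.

Distances from 1: 2:4, 3:3, 4:3, 5:4, 6:1, 7:3, 8:2, 9:3, 10:4.
The largest is 4 (to 2, 10, and 5), so the eccentricity of 1 is 4.

4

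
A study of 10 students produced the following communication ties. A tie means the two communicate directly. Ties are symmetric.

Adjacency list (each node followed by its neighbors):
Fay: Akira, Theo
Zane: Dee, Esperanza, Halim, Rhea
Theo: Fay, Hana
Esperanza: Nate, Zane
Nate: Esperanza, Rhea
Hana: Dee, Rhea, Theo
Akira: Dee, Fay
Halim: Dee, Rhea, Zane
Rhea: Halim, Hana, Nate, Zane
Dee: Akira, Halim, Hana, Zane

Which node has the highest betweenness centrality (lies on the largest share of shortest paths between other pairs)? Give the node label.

Dee

Unnormalized betweenness of each node: Akira:4, Dee:35/3, Esperanza:1, Fay:1, Halim:7/6, Hana:55/6, Nate:7/6, Rhea:28/3, Theo:3, Zane:15/2.
Dee has the largest value, 35/3, making it the main broker — the node through which the most shortest paths run.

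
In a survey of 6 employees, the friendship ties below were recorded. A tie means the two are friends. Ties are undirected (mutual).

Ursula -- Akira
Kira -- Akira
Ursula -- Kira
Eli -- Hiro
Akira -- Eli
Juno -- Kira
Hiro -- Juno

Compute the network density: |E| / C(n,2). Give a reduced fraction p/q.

There are 7 edges and 6 nodes, so the maximum possible is C(6,2) = 15.
Density = 7/15.

7/15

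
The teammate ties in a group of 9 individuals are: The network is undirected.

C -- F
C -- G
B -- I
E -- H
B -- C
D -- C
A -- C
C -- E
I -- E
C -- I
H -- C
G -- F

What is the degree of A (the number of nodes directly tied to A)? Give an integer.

1

A is directly tied to C. That is 1 neighbor, so the degree of A is 1.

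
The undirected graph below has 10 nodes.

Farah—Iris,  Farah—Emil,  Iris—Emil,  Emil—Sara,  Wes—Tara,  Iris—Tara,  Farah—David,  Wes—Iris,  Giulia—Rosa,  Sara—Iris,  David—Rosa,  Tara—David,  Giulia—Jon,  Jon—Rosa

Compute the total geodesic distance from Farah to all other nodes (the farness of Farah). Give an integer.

17

Distances from Farah: David:1, Emil:1, Giulia:3, Iris:1, Jon:3, Rosa:2, Sara:2, Tara:2, Wes:2.
Sum = 1 + 1 + 3 + 1 + 3 + 2 + 2 + 2 + 2 = 17.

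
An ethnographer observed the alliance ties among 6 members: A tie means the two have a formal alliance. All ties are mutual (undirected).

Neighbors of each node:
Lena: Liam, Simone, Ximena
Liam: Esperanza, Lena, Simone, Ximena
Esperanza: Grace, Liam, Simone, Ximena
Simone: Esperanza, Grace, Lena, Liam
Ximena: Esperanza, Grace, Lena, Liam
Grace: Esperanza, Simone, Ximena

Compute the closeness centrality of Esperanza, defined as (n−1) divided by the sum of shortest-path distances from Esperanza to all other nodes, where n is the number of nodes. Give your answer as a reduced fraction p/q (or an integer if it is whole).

Distances from Esperanza: Grace:1, Lena:2, Liam:1, Simone:1, Ximena:1. Sum = 6.
n = 6, so closeness = 5/6.

5/6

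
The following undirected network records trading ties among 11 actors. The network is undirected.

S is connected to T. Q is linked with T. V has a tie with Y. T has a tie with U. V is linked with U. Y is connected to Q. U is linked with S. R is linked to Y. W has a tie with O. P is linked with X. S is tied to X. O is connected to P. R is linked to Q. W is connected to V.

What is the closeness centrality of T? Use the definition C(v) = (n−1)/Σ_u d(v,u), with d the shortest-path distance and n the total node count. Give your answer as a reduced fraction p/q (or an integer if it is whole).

10/21

Distances from T: O:4, P:3, Q:1, R:2, S:1, U:1, V:2, W:3, X:2, Y:2. Sum = 21.
n = 11, so closeness = 10/21.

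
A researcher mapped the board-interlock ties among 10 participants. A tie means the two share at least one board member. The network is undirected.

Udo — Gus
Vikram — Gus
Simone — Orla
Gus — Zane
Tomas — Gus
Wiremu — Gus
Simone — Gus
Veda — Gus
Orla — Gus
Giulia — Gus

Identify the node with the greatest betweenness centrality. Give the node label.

Gus

Unnormalized betweenness of each node: Giulia:0, Gus:35, Orla:0, Simone:0, Tomas:0, Udo:0, Veda:0, Vikram:0, Wiremu:0, Zane:0.
Gus has the largest value, 35, making it the main broker — the node through which the most shortest paths run.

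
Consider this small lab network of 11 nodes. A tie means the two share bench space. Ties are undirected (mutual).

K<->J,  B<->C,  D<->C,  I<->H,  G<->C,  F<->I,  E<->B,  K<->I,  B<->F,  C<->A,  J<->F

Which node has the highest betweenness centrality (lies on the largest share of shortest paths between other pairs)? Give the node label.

B

Unnormalized betweenness of each node: A:0, B:29, C:24, D:0, E:0, F:25, G:0, H:0, I:25/2, J:7/2, K:1.
B has the largest value, 29, making it the main broker — the node through which the most shortest paths run.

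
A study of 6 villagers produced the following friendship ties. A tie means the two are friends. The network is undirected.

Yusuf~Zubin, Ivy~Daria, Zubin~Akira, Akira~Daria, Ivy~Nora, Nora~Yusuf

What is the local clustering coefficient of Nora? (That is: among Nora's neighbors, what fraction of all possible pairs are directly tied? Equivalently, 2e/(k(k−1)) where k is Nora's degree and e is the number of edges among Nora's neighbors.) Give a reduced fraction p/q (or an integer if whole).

0

Nora's neighbors: Ivy and Yusuf (k = 2).
Possible neighbor pairs: C(2,2) = 1. Edges among them: none → e = 0.
Clustering(Nora) = 0/1.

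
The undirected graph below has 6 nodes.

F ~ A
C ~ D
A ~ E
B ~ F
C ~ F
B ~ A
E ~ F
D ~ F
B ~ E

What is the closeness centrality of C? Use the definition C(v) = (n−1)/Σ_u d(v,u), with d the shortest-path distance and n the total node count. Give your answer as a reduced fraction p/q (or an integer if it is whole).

5/8

Distances from C: A:2, B:2, D:1, E:2, F:1. Sum = 8.
n = 6, so closeness = 5/8.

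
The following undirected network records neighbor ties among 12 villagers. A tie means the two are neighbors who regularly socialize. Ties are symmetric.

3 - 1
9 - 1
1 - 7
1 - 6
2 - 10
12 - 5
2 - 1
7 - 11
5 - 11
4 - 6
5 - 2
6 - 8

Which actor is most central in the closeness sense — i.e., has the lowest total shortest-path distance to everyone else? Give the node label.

Farness (sum of distances to all others) for each node — 1:18, 2:21, 3:28, 4:34, 5:26, 6:24, 7:24, 8:34, 9:28, 10:31, 11:28, 12:36.
The smallest farness is 18, for 1, so 1 has the highest closeness.

1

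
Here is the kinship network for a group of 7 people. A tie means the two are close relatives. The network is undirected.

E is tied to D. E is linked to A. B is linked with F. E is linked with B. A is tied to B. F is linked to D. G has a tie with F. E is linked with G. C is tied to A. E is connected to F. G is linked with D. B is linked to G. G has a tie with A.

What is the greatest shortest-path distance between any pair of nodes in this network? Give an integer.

Eccentricity of each node (its greatest distance to any other): A:2, B:2, C:3, D:3, E:2, F:3, G:2.
The maximum eccentricity is 3, realized for instance by the pair C–F via C – A – G – F. So the diameter is 3.

3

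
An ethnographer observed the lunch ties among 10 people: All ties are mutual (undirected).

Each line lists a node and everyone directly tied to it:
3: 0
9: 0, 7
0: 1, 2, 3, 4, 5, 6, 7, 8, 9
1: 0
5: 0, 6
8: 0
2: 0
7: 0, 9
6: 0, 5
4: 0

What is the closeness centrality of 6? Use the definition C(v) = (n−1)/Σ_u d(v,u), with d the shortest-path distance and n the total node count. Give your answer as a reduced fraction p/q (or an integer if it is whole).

Distances from 6: 0:1, 1:2, 2:2, 3:2, 4:2, 5:1, 7:2, 8:2, 9:2. Sum = 16.
n = 10, so closeness = 9/16.

9/16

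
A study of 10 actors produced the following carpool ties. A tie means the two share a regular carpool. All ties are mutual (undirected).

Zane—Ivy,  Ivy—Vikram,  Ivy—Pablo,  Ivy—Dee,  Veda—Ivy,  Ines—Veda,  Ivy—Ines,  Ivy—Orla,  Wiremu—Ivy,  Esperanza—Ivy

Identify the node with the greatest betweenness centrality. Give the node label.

Unnormalized betweenness of each node: Dee:0, Esperanza:0, Ines:0, Ivy:35, Orla:0, Pablo:0, Veda:0, Vikram:0, Wiremu:0, Zane:0.
Ivy has the largest value, 35, making it the main broker — the node through which the most shortest paths run.

Ivy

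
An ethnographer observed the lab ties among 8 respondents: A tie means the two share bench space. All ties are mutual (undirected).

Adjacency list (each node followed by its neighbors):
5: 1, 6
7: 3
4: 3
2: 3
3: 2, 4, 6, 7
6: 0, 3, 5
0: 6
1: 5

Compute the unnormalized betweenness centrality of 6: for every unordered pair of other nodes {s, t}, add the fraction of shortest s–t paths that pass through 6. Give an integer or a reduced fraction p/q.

Pairs whose geodesics pass through 6 — 5–7: 1; 5–3: 1; 5–4: 1; 5–2: 1; 5–0: 1; 7–1: 1; 7–0: 1; 3–1: 1; 3–0: 1; 4–1: 1; 4–0: 1; 2–1: 1; 2–0: 1; 1–0: 1.
All other pairs contribute 0.
Summing the contributions gives betweenness(6) = 14.

14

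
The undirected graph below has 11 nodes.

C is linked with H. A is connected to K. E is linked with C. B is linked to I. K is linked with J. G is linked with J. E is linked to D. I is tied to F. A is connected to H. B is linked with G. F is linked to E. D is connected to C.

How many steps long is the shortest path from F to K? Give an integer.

One shortest route is F – I – B – G – J – K, which uses 5 edges, and at distance 4 from F we only reach {A, J}, which does not include K. So d(F,K) = 5.

5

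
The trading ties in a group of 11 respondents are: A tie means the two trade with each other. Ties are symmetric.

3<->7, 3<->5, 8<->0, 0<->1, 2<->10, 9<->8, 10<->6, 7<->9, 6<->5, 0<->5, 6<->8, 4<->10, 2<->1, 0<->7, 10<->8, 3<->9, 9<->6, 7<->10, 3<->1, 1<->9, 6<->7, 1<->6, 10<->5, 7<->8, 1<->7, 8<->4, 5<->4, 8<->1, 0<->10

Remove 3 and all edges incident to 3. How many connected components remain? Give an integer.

3's neighbors (1, 5, 7, and 9) remain reachable from one another through other ties, so the rest of the network stays in one piece.

1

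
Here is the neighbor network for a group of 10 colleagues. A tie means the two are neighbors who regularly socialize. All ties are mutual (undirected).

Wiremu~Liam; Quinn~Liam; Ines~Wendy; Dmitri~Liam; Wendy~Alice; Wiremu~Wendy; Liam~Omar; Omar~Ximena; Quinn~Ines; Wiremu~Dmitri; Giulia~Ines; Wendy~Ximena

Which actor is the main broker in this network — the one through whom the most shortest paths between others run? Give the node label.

Wendy

Unnormalized betweenness of each node: Alice:0, Dmitri:0, Giulia:0, Ines:21/2, Liam:8, Omar:2, Quinn:4, Wendy:16, Wiremu:11/2, Ximena:3.
Wendy has the largest value, 16, making it the main broker — the node through which the most shortest paths run.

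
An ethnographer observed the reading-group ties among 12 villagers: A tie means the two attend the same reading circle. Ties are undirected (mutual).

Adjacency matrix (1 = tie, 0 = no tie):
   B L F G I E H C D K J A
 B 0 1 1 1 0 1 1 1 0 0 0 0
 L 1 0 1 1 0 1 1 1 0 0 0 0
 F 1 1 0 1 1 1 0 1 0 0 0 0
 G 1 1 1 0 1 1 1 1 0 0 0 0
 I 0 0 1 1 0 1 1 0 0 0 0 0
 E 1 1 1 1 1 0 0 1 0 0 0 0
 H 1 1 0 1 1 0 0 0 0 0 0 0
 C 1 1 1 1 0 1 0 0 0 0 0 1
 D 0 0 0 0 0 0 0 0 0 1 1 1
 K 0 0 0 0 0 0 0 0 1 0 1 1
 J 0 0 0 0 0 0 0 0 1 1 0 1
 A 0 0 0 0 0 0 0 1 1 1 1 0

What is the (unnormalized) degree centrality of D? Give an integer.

3

D is directly tied to A, J, and K. That is 3 neighbors, so the degree of D is 3.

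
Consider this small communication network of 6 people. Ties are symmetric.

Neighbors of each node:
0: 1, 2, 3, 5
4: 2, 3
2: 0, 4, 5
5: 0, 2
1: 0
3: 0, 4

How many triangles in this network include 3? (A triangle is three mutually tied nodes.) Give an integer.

0

3's neighbors are 0 and 4, but none of them are tied to each other, so no triangle contains 3.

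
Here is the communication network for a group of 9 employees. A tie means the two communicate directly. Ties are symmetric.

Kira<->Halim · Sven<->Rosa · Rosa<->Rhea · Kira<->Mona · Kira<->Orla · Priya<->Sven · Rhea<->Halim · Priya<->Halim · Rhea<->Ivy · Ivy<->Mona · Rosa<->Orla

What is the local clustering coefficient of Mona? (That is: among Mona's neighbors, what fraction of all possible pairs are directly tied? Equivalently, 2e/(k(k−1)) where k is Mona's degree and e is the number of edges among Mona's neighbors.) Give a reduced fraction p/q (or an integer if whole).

Mona's neighbors: Ivy and Kira (k = 2).
Possible neighbor pairs: C(2,2) = 1. Edges among them: none → e = 0.
Clustering(Mona) = 0/1.

0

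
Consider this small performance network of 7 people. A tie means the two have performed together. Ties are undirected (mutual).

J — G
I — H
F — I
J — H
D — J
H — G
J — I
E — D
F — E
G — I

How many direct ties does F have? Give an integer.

2

F is directly tied to E and I. That is 2 neighbors, so the degree of F is 2.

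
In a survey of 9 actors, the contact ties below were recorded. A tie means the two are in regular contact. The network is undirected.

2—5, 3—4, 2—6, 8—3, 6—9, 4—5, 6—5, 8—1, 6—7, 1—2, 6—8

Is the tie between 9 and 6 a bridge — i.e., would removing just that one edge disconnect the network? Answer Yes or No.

Without the 9–6 edge there is no alternate route between 9 and 6, so the network disconnects. It is a bridge.

Yes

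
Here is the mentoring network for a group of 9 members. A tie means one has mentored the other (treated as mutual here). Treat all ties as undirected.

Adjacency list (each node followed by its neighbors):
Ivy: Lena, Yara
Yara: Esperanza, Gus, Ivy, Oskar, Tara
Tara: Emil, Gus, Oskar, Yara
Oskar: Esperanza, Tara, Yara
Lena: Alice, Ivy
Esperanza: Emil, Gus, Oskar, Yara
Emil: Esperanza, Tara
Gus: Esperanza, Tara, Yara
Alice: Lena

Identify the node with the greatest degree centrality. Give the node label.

Degrees — Alice:1, Emil:2, Esperanza:4, Gus:3, Ivy:2, Lena:2, Oskar:3, Tara:4, Yara:5.
The maximum is 5, attained only by Yara.

Yara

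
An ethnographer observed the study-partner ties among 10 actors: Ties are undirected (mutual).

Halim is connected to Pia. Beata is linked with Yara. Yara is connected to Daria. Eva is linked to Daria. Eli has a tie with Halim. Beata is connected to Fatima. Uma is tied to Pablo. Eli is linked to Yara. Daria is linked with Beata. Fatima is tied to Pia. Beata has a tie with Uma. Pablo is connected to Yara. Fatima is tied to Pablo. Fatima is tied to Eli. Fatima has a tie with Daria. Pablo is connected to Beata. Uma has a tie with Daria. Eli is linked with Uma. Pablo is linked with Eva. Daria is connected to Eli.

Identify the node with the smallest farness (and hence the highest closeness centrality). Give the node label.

Farness (sum of distances to all others) for each node — Beata:14, Daria:12, Eli:13, Eva:18, Fatima:13, Halim:19, Pablo:14, Pia:19, Uma:15, Yara:15.
The smallest farness is 12, for Daria, so Daria has the highest closeness.

Daria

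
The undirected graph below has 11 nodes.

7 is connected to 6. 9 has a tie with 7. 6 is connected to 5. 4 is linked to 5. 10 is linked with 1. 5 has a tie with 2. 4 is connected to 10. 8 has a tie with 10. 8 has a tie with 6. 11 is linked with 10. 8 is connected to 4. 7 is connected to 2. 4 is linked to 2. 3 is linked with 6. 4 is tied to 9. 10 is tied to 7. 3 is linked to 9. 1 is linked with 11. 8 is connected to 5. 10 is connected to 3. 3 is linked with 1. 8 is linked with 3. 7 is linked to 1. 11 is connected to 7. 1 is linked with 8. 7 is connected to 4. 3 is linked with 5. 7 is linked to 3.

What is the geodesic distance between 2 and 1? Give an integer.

One shortest route is 2 – 7 – 1, which uses 2 edges, and 2 and 1 are not directly tied, so nothing shorter exists. So d(2,1) = 2.

2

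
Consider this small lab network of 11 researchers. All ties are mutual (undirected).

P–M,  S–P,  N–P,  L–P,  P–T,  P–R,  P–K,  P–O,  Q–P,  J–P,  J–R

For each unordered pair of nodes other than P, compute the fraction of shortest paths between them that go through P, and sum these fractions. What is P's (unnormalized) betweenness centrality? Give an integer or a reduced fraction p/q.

Pairs whose geodesics pass through P — S–Q: 1; S–O: 1; S–L: 1; S–N: 1; S–J: 1; S–T: 1; S–M: 1; S–R: 1; S–K: 1; Q–O: 1; Q–L: 1; Q–N: 1; Q–J: 1; Q–T: 1 … (+30 more pairs).
All other pairs contribute 0.
Summing the contributions gives betweenness(P) = 44.

44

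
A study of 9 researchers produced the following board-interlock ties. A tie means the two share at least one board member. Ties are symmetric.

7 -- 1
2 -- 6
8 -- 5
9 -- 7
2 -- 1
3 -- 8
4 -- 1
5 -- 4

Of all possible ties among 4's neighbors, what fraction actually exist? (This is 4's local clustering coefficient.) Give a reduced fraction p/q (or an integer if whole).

0

4's neighbors: 1 and 5 (k = 2).
Possible neighbor pairs: C(2,2) = 1. Edges among them: none → e = 0.
Clustering(4) = 0/1.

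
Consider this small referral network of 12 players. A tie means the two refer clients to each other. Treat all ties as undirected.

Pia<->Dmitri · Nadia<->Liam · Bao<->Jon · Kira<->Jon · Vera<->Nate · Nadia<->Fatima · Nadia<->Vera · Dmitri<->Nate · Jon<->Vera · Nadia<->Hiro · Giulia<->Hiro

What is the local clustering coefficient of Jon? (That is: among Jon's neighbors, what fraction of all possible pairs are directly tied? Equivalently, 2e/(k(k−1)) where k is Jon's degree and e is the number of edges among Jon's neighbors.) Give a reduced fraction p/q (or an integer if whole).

0

Jon's neighbors: Bao, Kira, and Vera (k = 3).
Possible neighbor pairs: C(3,2) = 3. Edges among them: none → e = 0.
Clustering(Jon) = 0/3 = 0.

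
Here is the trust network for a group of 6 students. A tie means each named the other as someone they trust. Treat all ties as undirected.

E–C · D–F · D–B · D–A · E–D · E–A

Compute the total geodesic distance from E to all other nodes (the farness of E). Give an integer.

Distances from E: A:1, B:2, C:1, D:1, F:2.
Sum = 1 + 2 + 1 + 1 + 2 = 7.

7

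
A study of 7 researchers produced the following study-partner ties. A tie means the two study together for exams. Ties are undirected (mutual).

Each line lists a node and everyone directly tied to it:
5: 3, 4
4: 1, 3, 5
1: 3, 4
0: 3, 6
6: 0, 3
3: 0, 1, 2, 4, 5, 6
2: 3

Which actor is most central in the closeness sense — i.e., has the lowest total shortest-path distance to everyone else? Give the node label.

Farness (sum of distances to all others) for each node — 0:10, 1:10, 2:11, 3:6, 4:9, 5:10, 6:10.
The smallest farness is 6, for 3, so 3 has the highest closeness.

3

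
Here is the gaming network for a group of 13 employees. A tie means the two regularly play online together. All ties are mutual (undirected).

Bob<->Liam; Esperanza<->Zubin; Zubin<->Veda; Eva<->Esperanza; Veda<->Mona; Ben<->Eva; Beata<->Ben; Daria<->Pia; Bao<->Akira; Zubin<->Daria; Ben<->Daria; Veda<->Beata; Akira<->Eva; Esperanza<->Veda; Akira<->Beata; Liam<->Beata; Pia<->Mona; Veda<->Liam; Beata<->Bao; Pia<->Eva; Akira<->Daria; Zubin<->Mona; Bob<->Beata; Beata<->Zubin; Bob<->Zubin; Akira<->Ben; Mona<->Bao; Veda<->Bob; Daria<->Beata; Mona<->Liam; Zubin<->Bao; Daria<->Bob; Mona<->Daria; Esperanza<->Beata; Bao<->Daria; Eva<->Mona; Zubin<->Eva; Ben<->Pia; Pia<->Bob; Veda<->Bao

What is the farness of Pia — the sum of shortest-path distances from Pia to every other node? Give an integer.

Distances from Pia: Akira:2, Bao:2, Beata:2, Ben:1, Bob:1, Daria:1, Esperanza:2, Eva:1, Liam:2, Mona:1, Veda:2, Zubin:2.
Sum = 2 + 2 + 2 + 1 + 1 + 1 + 2 + 1 + 2 + 1 + 2 + 2 = 19.

19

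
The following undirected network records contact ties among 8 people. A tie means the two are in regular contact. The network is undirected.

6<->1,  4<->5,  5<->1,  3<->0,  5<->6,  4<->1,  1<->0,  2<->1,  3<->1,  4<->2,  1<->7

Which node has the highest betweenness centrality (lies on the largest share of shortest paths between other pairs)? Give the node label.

Unnormalized betweenness of each node: 0:0, 1:16, 2:0, 3:0, 4:1/2, 5:1/2, 6:0, 7:0.
1 has the largest value, 16, making it the main broker — the node through which the most shortest paths run.

1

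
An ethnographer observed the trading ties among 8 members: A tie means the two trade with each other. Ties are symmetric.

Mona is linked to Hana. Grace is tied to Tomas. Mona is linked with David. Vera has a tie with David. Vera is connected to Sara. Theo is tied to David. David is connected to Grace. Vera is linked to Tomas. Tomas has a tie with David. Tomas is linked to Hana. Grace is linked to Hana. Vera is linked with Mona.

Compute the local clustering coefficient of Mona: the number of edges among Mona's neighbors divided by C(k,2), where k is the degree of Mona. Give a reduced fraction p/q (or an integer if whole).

1/3

Mona's neighbors: David, Hana, and Vera (k = 3).
Possible neighbor pairs: C(3,2) = 3. Edges among them: David–Vera → e = 1.
Clustering(Mona) = 1/3.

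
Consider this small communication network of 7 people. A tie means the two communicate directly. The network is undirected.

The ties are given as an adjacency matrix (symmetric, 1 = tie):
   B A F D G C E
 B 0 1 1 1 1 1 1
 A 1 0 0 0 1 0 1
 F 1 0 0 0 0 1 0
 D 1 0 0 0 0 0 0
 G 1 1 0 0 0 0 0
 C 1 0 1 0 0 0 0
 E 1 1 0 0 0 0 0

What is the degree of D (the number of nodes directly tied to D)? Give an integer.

1

D is directly tied to B. That is 1 neighbor, so the degree of D is 1.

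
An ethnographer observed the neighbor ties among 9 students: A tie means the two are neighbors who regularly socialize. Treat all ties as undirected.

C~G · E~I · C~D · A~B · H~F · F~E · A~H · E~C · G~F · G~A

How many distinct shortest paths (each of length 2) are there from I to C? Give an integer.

The shortest distance is 2, and the only length-2 path is I–E–C. So there is exactly 1 shortest path.

1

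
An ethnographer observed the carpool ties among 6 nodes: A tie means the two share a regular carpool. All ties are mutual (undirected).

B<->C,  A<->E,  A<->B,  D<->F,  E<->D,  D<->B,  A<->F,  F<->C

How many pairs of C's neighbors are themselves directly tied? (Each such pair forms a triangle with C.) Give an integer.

0

C's neighbors are B and F, but none of them are tied to each other, so no triangle contains C.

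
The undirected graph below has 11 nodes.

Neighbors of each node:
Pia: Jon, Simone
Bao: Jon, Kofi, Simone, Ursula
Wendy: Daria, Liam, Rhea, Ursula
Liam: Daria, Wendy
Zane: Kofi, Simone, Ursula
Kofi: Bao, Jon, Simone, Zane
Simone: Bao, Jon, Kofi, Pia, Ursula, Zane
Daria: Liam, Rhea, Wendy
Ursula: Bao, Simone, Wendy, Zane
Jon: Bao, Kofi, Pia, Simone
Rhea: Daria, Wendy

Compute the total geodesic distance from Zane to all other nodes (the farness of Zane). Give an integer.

20

Distances from Zane: Bao:2, Daria:3, Jon:2, Kofi:1, Liam:3, Pia:2, Rhea:3, Simone:1, Ursula:1, Wendy:2.
Sum = 2 + 3 + 2 + 1 + 3 + 2 + 3 + 1 + 1 + 2 = 20.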